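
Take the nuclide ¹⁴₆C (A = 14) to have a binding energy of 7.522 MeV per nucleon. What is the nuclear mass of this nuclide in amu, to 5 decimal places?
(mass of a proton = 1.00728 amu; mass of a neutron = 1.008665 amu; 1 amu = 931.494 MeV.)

13.99995 amu

Total binding energy = 14 × 7.522 = 105.308 MeV
Mass defect = 105.308 MeV / (931.494 MeV/amu) = 0.1130528 amu
Constituent mass = 6(1.00728) + 8(1.008665) = 14.113000 amu
Nuclear mass = 14.113000 − 0.1130528 = 13.9999472 amu ≈ 13.99995 amu (to 5 decimal places)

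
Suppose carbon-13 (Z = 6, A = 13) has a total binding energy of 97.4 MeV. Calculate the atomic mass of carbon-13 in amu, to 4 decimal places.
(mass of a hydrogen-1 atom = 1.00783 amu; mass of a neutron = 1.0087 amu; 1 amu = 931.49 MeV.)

Mass defect = 97.4 MeV / (931.49 MeV/amu) = 0.104564 amu
Constituent mass = 6(1.00783) + 7(1.0087) = 13.10788 amu
Atomic mass = 13.10788 − 0.104564 = 13.003316 amu ≈ 13.0033 amu (to 4 decimal places)

13.0033 amu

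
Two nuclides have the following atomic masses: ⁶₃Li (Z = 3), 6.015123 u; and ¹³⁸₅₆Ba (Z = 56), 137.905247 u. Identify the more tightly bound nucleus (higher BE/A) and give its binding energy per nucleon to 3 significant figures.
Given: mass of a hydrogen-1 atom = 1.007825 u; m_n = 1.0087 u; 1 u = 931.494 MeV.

⁶₃Li: Σm = 3(1.007825) + 3(1.0087) = 6.049575 u; Δm = 0.034452 u; E_B = 32.092 MeV; E_B/A = 5.349 MeV
¹³⁸₅₆Ba: Σm = 56(1.007825) + 82(1.0087) = 139.151600 u; Δm = 1.246353 u; E_B = 1161.0 MeV; E_B/A = 8.413 MeV
¹³⁸₅₆Ba has the higher binding energy per nucleon, so it is the more tightly bound nucleus.

¹³⁸₅₆Ba; 8.41 MeV/nucleon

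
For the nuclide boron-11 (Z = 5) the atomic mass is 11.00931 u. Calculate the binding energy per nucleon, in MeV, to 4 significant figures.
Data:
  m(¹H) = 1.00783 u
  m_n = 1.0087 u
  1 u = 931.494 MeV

6.947 MeV/nucleon

Σm = 5·m(¹H) + 6·m_n = 5.03915 + 6.0522 = 11.09135 u
Δm = 11.09135 − 11.00931 = 0.08204 u
E_B = 0.08204 × 931.494 = 76.4198 MeV
Dividing by A = 11 gives 6.947 MeV per nucleon.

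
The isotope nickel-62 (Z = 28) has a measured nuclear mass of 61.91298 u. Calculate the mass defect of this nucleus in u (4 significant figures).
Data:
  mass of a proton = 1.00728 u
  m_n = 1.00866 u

0.5853 u

Total constituent mass: 28 × 1.00728 + 34 × 1.00866 = 62.49828 u
Δm = 62.49828 − 61.91298 = 0.58530 u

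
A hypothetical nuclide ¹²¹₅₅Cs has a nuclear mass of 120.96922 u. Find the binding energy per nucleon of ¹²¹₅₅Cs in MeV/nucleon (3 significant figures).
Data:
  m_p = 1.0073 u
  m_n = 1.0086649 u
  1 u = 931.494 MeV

Total constituent mass: 55 × 1.0073 + 66 × 1.0086649 = 121.9733834 u
Mass defect Δm = 121.9733834 − 120.96922 = 1.0041634 u
Converting to energy: 1.0041634 u × 931.494 MeV/u = 935.372 MeV
Dividing by A = 121 gives 7.730 MeV per nucleon.

7.73 MeV/nucleon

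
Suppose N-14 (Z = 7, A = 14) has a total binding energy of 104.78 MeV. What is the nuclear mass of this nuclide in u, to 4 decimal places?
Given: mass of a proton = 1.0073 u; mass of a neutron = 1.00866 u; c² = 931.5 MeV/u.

Mass defect = 104.78 MeV / (931.5 MeV/u) = 0.112485 u
Constituent mass = 7(1.0073) + 7(1.00866) = 14.11172 u
Nuclear mass = 14.11172 − 0.112485 = 13.999235 u ≈ 13.9992 u (to 4 decimal places)

13.9992 u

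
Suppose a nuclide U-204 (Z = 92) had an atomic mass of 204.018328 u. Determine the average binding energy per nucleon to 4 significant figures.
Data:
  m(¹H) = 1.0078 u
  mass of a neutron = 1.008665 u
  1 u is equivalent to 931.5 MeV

Z = 92, so N = A − Z = 204 − 92 = 112.
Mass of separated nucleons = 92(1.0078) + 112(1.008665) = 92.7176 + 112.970480 = 205.688080 u
Δm = 205.688080 − 204.018328 = 1.669752 u
E_B = 1.669752 × 931.5 = 1555.37 MeV
Per nucleon: 1555.37 / 204 = 7.624 MeV

7.624 MeV/nucleon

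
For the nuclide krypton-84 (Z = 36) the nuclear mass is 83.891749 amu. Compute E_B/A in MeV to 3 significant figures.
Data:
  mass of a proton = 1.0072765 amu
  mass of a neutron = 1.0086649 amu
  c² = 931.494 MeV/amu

8.72 MeV/nucleon

Mass of separated nucleons = 36(1.0072765) + 48(1.0086649) = 36.2619540 + 48.4159152 = 84.6778692 amu
The mass defect is 84.6778692 − 83.891749 = 0.7861202 amu.
Binding energy = Δm·c² = 0.7861202 × 931.494 MeV/amu = 732.266 MeV
BE/A = 732.266 MeV / 84 = 8.717 MeV/nucleon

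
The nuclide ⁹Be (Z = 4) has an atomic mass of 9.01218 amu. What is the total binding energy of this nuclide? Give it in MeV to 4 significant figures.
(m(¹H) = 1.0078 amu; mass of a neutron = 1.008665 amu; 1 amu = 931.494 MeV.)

Z = 4, so N = A − Z = 9 − 4 = 5.
Total constituent mass: 4 × 1.0078 + 5 × 1.008665 = 9.074525 amu
Mass defect Δm = 9.074525 − 9.01218 = 0.062345 amu
E_B = 0.062345 × 931.494 = 58.0740 MeV

58.07 MeV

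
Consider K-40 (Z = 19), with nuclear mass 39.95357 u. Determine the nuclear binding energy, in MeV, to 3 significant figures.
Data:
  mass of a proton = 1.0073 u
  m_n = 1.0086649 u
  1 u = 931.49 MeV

342 MeV

With 19 protons and 21 neutrons (A = 40):
Σm = 19·m_p + 21·m_n = 19.1387 + 21.1819629 = 40.3206629 u
Mass defect Δm = 40.3206629 − 39.95357 = 0.3670929 u
Converting to energy: 0.3670929 u × 931.49 MeV/u = 341.943 MeV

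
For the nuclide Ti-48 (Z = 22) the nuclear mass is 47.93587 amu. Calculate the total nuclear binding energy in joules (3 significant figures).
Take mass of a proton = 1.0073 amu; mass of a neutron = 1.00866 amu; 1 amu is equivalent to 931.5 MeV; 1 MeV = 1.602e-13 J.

Mass of separated nucleons = 22(1.0073) + 26(1.00866) = 22.1606 + 26.22516 = 48.38576 amu
Δm = 48.38576 − 47.93587 = 0.44989 amu
Binding energy = Δm·c² = 0.44989 × 931.5 MeV/amu = 419.073 MeV
In joules: 419.073 MeV × 1.602e-13 J/MeV = 6.7135e-11 J

6.71e-11 J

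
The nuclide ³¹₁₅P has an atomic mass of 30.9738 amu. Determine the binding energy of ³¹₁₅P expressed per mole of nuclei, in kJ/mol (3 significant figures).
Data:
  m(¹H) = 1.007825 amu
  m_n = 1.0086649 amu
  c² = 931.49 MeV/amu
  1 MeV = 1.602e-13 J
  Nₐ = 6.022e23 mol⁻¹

Σm = 15·m(¹H) + 16·m_n = 15.117375 + 16.1386384 = 31.2560134 amu
The mass defect is 31.2560134 − 30.9738 = 0.2822134 amu.
Binding energy = Δm·c² = 0.2822134 × 931.49 MeV/amu = 262.879 MeV
Per nucleus in joules: 262.879 MeV × 1.602e-13 J/MeV = 4.2113e-11 J
Per mole: 4.2113e-11 J × 6.022e23 mol⁻¹ = 2.5360e+13 J/mol

2.54e+10 kJ/mol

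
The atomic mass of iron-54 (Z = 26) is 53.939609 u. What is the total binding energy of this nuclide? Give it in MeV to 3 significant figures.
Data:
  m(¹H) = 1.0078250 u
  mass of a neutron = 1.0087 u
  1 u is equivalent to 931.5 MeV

473 MeV

Total constituent mass: 26 × 1.0078250 + 28 × 1.0087 = 54.4470500 u
Mass defect Δm = 54.4470500 − 53.939609 = 0.5074410 u
Binding energy = Δm·c² = 0.5074410 × 931.5 MeV/u = 472.681 MeV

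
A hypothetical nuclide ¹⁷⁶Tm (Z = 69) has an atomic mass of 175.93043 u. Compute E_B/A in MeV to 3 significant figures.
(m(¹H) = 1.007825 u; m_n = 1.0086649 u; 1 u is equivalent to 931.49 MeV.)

8.13 MeV/nucleon

Z = 69, so N = A − Z = 176 − 69 = 107.
Total constituent mass: 69 × 1.007825 + 107 × 1.0086649 = 177.4670693 u
Δm = 177.4670693 − 175.93043 = 1.5366393 u
Binding energy = Δm·c² = 1.5366393 × 931.49 MeV/u = 1431.36 MeV
Per nucleon: 1431.36 / 176 = 8.133 MeV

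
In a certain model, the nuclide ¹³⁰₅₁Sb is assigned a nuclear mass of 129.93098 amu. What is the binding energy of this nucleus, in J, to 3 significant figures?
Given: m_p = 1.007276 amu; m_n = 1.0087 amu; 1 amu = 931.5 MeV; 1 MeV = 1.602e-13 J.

1.68e-10 J

Z = 51, so N = A − Z = 130 − 51 = 79.
Σm = 51·m_p + 79·m_n = 51.371076 + 79.6873 = 131.058376 amu
Mass defect Δm = 131.058376 − 129.93098 = 1.127396 amu
Converting to energy: 1.127396 amu × 931.5 MeV/amu = 1050.17 MeV
In joules: 1050.17 MeV × 1.602e-13 J/MeV = 1.6824e-10 J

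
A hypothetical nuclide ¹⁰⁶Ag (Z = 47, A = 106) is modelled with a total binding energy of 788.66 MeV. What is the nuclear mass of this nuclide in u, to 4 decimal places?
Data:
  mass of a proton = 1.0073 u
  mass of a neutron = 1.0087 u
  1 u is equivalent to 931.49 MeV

106.0097 u

Mass defect = 788.66 MeV / (931.49 MeV/u) = 0.846665 u
Constituent mass = 47(1.0073) + 59(1.0087) = 106.8564 u
Nuclear mass = 106.8564 − 0.846665 = 106.009735 u ≈ 106.0097 u (to 4 decimal places)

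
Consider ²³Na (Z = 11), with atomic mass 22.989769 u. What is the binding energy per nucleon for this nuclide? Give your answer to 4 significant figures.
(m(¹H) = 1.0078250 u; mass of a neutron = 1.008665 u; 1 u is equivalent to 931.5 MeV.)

The nucleus contains 11 protons and 23 − 11 = 12 neutrons.
Total constituent mass: 11 × 1.0078250 + 12 × 1.008665 = 23.1900550 u
The mass defect is 23.1900550 − 22.989769 = 0.2002860 u.
E_B = 0.2002860 × 931.5 = 186.566 MeV
Dividing by A = 23 gives 8.112 MeV per nucleon.

8.112 MeV/nucleon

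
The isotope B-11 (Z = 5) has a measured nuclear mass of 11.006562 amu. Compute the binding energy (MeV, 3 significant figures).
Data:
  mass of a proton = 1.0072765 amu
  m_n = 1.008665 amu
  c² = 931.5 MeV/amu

The nucleus contains 5 protons and 11 − 5 = 6 neutrons.
Σm = 5·m_p + 6·m_n = 5.0363825 + 6.051990 = 11.0883725 amu
Mass defect Δm = 11.0883725 − 11.006562 = 0.0818105 amu
E_B = 0.0818105 × 931.5 = 76.2065 MeV

76.2 MeV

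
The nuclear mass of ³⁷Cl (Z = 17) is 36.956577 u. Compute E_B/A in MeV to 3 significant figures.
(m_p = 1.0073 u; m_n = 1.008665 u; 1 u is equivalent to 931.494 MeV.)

8.58 MeV/nucleon

With 17 protons and 20 neutrons (A = 37):
Σm = 17·m_p + 20·m_n = 17.1241 + 20.173300 = 37.297400 u
The mass defect is 37.297400 − 36.956577 = 0.340823 u.
E_B = 0.340823 × 931.494 = 317.475 MeV
Dividing by A = 37 gives 8.580 MeV per nucleon.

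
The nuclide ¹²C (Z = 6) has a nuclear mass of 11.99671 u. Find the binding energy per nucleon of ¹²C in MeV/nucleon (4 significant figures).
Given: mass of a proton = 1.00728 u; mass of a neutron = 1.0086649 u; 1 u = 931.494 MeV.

7.682 MeV/nucleon

Z = 6, so N = A − Z = 12 − 6 = 6.
Mass of separated nucleons = 6(1.00728) + 6(1.0086649) = 6.04368 + 6.0519894 = 12.0956694 u
Δm = 12.0956694 − 11.99671 = 0.0989594 u
Converting to energy: 0.0989594 u × 931.494 MeV/u = 92.1801 MeV
Per nucleon: 92.1801 / 12 = 7.682 MeV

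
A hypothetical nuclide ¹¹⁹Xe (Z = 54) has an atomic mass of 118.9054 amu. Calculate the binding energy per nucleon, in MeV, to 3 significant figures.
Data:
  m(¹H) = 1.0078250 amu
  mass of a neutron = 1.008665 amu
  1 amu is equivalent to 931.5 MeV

With 54 protons and 65 neutrons (A = 119):
Σm = 54·m(¹H) + 65·m_n = 54.4225500 + 65.563225 = 119.9857750 amu
Mass defect Δm = 119.9857750 − 118.9054 = 1.0803750 amu
Binding energy = Δm·c² = 1.0803750 × 931.5 MeV/amu = 1006.37 MeV
Per nucleon: 1006.37 / 119 = 8.457 MeV

8.46 MeV/nucleon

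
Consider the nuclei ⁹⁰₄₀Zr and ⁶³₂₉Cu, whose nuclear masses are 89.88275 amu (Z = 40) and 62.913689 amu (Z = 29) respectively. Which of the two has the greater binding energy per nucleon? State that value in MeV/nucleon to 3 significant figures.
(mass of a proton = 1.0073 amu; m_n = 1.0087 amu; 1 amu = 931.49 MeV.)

⁶³₂₉Cu; 8.78 MeV/nucleon

⁹⁰₄₀Zr: Σm = 40(1.0073) + 50(1.0087) = 90.7270 amu; Δm = 0.84425 amu; E_B = 786.41 MeV; E_B/A = 8.738 MeV
⁶³₂₉Cu: Σm = 29(1.0073) + 34(1.0087) = 63.5075 amu; Δm = 0.593811 amu; E_B = 553.13 MeV; E_B/A = 8.780 MeV
⁶³₂₉Cu has the higher binding energy per nucleon, so it is the more tightly bound nucleus.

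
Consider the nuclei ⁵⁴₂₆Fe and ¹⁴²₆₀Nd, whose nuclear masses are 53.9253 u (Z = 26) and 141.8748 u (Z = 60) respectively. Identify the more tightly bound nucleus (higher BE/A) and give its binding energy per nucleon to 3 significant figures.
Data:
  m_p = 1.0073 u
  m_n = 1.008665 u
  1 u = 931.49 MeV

⁵⁴₂₆Fe; 8.75 MeV/nucleon

⁵⁴₂₆Fe: Σm = 26(1.0073) + 28(1.008665) = 54.432420 u; Δm = 0.507120 u; E_B = 472.38 MeV; E_B/A = 8.748 MeV
¹⁴²₆₀Nd: Σm = 60(1.0073) + 82(1.008665) = 143.148530 u; Δm = 1.273730 u; E_B = 1186.47 MeV; E_B/A = 8.355 MeV
⁵⁴₂₆Fe has the higher binding energy per nucleon, so it is the more tightly bound nucleus.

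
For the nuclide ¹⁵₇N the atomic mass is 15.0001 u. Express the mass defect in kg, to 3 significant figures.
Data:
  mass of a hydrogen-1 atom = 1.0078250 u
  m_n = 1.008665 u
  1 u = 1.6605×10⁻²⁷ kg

2.06e-28 kg

With 7 protons and 8 neutrons (A = 15):
Total constituent mass: 7 × 1.0078250 + 8 × 1.008665 = 15.1240950 u
Δm = 15.1240950 − 15.0001 = 0.1239950 u
In SI units: 0.1239950 u × 1.6605×10⁻²⁷ kg/u = 2.0589e-28 kg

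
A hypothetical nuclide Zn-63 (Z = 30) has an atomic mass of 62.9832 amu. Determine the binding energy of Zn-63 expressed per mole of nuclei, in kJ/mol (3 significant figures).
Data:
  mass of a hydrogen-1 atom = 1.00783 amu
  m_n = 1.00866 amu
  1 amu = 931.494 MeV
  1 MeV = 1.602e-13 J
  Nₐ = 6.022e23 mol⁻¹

4.83e+10 kJ/mol

With 30 protons and 33 neutrons (A = 63):
Total constituent mass: 30 × 1.00783 + 33 × 1.00866 = 63.52068 amu
Δm = 63.52068 − 62.9832 = 0.53748 amu
Binding energy = Δm·c² = 0.53748 × 931.494 MeV/amu = 500.659 MeV
Per nucleus in joules: 500.659 MeV × 1.602e-13 J/MeV = 8.0206e-11 J
Per mole: 8.0206e-11 J × 6.022e23 mol⁻¹ = 4.8300e+13 J/mol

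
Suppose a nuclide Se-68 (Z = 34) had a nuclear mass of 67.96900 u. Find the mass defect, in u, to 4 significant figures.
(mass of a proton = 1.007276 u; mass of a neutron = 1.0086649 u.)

Z = 34, so N = A − Z = 68 − 34 = 34.
Σm = 34·m_p + 34·m_n = 34.247384 + 34.2946066 = 68.5419906 u
Δm = 68.5419906 − 67.96900 = 0.5729906 u

0.5730 u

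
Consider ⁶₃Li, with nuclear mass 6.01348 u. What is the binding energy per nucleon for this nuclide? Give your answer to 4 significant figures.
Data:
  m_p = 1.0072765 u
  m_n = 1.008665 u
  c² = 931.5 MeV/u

5.332 MeV/nucleon

Z = 3, so N = A − Z = 6 − 3 = 3.
Mass of separated nucleons = 3(1.0072765) + 3(1.008665) = 3.0218295 + 3.025995 = 6.0478245 u
Mass defect Δm = 6.0478245 − 6.01348 = 0.0343445 u
Binding energy = Δm·c² = 0.0343445 × 931.5 MeV/u = 31.9919 MeV
Per nucleon: 31.9919 / 6 = 5.332 MeV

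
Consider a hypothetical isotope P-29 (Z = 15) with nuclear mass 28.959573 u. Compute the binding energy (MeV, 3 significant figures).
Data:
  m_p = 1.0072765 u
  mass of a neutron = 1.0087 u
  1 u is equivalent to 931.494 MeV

253 MeV

Σm = 15·m_p + 14·m_n = 15.1091475 + 14.1218 = 29.2309475 u
Δm = 29.2309475 − 28.959573 = 0.2713745 u
Binding energy = Δm·c² = 0.2713745 × 931.494 MeV/u = 252.784 MeV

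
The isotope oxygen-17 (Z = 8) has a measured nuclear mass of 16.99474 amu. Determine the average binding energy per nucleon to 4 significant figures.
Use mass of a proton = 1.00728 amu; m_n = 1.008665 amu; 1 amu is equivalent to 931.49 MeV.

With 8 protons and 9 neutrons (A = 17):
Total constituent mass: 8 × 1.00728 + 9 × 1.008665 = 17.136225 amu
Mass defect Δm = 17.136225 − 16.99474 = 0.141485 amu
Binding energy = Δm·c² = 0.141485 × 931.49 MeV/amu = 131.792 MeV
BE/A = 131.792 MeV / 17 = 7.752 MeV/nucleon

7.752 MeV/nucleon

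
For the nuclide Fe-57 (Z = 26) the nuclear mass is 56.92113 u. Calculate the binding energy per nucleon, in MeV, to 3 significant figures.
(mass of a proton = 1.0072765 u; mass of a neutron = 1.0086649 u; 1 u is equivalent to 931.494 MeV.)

8.77 MeV/nucleon

The nucleus contains 26 protons and 57 − 26 = 31 neutrons.
Total constituent mass: 26 × 1.0072765 + 31 × 1.0086649 = 57.4578009 u
Δm = 57.4578009 − 56.92113 = 0.5366709 u
Binding energy = Δm·c² = 0.5366709 × 931.494 MeV/u = 499.906 MeV
BE/A = 499.906 MeV / 57 = 8.770 MeV/nucleon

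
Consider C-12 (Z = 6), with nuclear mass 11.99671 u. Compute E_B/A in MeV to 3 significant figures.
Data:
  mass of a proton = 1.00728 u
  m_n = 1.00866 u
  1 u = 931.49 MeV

7.68 MeV/nucleon

Total constituent mass: 6 × 1.00728 + 6 × 1.00866 = 12.09564 u
The mass defect is 12.09564 − 11.99671 = 0.09893 u.
Binding energy = Δm·c² = 0.09893 × 931.49 MeV/u = 92.1523 MeV
Dividing by A = 12 gives 7.679 MeV per nucleon.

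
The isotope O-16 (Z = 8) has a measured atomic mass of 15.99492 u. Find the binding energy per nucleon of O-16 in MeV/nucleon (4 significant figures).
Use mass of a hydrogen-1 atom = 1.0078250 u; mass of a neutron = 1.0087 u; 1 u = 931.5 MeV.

Z = 8, so N = A − Z = 16 − 8 = 8.
Σm = 8·m(¹H) + 8·m_n = 8.0626000 + 8.0696 = 16.1322000 u
The mass defect is 16.1322000 − 15.99492 = 0.1372800 u.
E_B = 0.1372800 × 931.5 = 127.876 MeV
Dividing by A = 16 gives 7.992 MeV per nucleon.

7.992 MeV/nucleon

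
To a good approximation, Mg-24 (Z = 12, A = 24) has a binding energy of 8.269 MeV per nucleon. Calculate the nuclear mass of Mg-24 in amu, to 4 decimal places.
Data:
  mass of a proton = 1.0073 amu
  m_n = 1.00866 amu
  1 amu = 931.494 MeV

23.9785 amu

Total binding energy = 24 × 8.269 = 198.456 MeV
Mass defect = 198.456 MeV / (931.494 MeV/amu) = 0.213051 amu
Constituent mass = 12(1.0073) + 12(1.00866) = 24.19152 amu
Nuclear mass = 24.19152 − 0.213051 = 23.978469 amu ≈ 23.9785 amu (to 4 decimal places)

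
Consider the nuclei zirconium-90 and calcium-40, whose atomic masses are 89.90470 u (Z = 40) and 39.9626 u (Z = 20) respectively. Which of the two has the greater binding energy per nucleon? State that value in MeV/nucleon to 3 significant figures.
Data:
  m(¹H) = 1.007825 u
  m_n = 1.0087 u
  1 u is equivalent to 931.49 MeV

zirconium-90: Σm = 40(1.007825) + 50(1.0087) = 90.748000 u; Δm = 0.843300 u; E_B = 785.53 MeV; E_B/A = 8.728 MeV
calcium-40: Σm = 20(1.007825) + 20(1.0087) = 40.330500 u; Δm = 0.367900 u; E_B = 342.695 MeV; E_B/A = 8.567 MeV
zirconium-90 has the higher binding energy per nucleon, so it is the more tightly bound nucleus.

zirconium-90; 8.73 MeV/nucleon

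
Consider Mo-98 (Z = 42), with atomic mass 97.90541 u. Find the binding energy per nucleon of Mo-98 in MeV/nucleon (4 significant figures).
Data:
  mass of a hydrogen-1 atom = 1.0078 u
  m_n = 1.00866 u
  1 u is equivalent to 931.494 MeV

8.622 MeV/nucleon

Mass of separated nucleons = 42(1.0078) + 56(1.00866) = 42.3276 + 56.48496 = 98.81256 u
The mass defect is 98.81256 − 97.90541 = 0.90715 u.
Converting to energy: 0.90715 u × 931.494 MeV/u = 845.0048 MeV
BE/A = 845.0048 MeV / 98 = 8.622 MeV/nucleon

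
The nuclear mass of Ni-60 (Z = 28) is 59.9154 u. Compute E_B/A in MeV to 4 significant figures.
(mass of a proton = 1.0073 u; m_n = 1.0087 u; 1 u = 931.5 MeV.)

Z = 28, so N = A − Z = 60 − 28 = 32.
Σm = 28·m_p + 32·m_n = 28.2044 + 32.2784 = 60.4828 u
Mass defect Δm = 60.4828 − 59.9154 = 0.5674 u
E_B = 0.5674 × 931.5 = 528.533 MeV
Dividing by A = 60 gives 8.809 MeV per nucleon.

8.809 MeV/nucleon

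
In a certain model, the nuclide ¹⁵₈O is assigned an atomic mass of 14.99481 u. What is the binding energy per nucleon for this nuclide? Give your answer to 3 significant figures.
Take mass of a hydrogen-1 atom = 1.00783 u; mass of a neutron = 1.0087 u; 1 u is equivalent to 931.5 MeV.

7.99 MeV/nucleon

The nucleus contains 8 protons and 15 − 8 = 7 neutrons.
Σm = 8·m(¹H) + 7·m_n = 8.06264 + 7.0609 = 15.12354 u
Δm = 15.12354 − 14.99481 = 0.12873 u
E_B = 0.12873 × 931.5 = 119.912 MeV
Per nucleon: 119.912 / 15 = 7.994 MeV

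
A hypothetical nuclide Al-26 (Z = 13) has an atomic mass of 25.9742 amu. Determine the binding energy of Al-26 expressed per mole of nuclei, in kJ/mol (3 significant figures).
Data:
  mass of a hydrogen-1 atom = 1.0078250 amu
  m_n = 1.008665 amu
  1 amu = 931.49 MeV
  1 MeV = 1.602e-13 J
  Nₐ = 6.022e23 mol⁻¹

Z = 13, so N = A − Z = 26 − 13 = 13.
Mass of separated nucleons = 13(1.0078250) + 13(1.008665) = 13.1017250 + 13.112645 = 26.2143700 amu
The mass defect is 26.2143700 − 25.9742 = 0.2401700 amu.
Binding energy = Δm·c² = 0.2401700 × 931.49 MeV/amu = 223.716 MeV
Per nucleus in joules: 223.716 MeV × 1.602e-13 J/MeV = 3.5839e-11 J
Per mole: 3.5839e-11 J × 6.022e23 mol⁻¹ = 2.1582e+13 J/mol

2.16e+10 kJ/mol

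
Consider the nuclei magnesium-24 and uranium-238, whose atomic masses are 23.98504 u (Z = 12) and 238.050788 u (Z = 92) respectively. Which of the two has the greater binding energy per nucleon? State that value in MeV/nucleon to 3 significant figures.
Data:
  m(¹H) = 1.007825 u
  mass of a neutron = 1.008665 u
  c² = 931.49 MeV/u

magnesium-24; 8.26 MeV/nucleon

magnesium-24: Σm = 12(1.007825) + 12(1.008665) = 24.197880 u; Δm = 0.212840 u; E_B = 198.26 MeV; E_B/A = 8.261 MeV
uranium-238: Σm = 92(1.007825) + 146(1.008665) = 239.984990 u; Δm = 1.934202 u; E_B = 1801.7 MeV; E_B/A = 7.570 MeV
magnesium-24 has the higher binding energy per nucleon, so it is the more tightly bound nucleus.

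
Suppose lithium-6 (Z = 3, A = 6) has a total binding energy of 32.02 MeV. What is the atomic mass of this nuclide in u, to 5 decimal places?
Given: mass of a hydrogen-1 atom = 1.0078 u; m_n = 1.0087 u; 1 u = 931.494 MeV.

6.01513 u

Mass defect = 32.02 MeV / (931.494 MeV/u) = 0.0343749 u
Constituent mass = 3(1.0078) + 3(1.0087) = 6.0495 u
Atomic mass = 6.0495 − 0.0343749 = 6.0151251 u ≈ 6.01513 u (to 5 decimal places)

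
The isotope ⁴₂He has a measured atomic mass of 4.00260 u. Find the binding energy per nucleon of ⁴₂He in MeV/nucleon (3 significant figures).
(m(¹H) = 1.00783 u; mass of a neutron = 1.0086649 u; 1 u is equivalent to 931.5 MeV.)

7.08 MeV/nucleon

Z = 2, so N = A − Z = 4 − 2 = 2.
Σm = 2·m(¹H) + 2·m_n = 2.01566 + 2.0173298 = 4.0329898 u
Mass defect Δm = 4.0329898 − 4.00260 = 0.0303898 u
Binding energy = Δm·c² = 0.0303898 × 931.5 MeV/u = 28.3081 MeV
Per nucleon: 28.3081 / 4 = 7.077 MeV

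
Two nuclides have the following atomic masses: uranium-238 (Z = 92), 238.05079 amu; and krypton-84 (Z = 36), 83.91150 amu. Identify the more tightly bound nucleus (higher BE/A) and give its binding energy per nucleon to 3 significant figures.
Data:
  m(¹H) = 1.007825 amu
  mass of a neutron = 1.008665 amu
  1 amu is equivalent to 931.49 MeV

krypton-84; 8.72 MeV/nucleon

uranium-238: Σm = 92(1.007825) + 146(1.008665) = 239.984990 amu; Δm = 1.934200 amu; E_B = 1801.7 MeV; E_B/A = 7.570 MeV
krypton-84: Σm = 36(1.007825) + 48(1.008665) = 84.697620 amu; Δm = 0.786120 amu; E_B = 732.26 MeV; E_B/A = 8.717 MeV
krypton-84 has the higher binding energy per nucleon, so it is the more tightly bound nucleus.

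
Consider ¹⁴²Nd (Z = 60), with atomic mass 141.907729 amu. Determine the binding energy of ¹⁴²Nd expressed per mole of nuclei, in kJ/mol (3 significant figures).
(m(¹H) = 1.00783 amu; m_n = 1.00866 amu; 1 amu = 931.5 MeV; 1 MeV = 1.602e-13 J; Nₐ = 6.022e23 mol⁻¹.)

1.14e+11 kJ/mol

The nucleus contains 60 protons and 142 − 60 = 82 neutrons.
Total constituent mass: 60 × 1.00783 + 82 × 1.00866 = 143.17992 amu
The mass defect is 143.17992 − 141.907729 = 1.272191 amu.
Binding energy = Δm·c² = 1.272191 × 931.5 MeV/amu = 1185.05 MeV
Per nucleus in joules: 1185.05 MeV × 1.602e-13 J/MeV = 1.8985e-10 J
Per mole: 1.8985e-10 J × 6.022e23 mol⁻¹ = 1.1433e+14 J/mol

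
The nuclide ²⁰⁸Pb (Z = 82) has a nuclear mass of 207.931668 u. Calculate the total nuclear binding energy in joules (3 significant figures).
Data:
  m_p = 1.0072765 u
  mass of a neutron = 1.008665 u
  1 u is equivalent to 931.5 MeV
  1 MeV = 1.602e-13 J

Total constituent mass: 82 × 1.0072765 + 126 × 1.008665 = 209.6884630 u
The mass defect is 209.6884630 − 207.931668 = 1.7567950 u.
E_B = 1.7567950 × 931.5 = 1636.45 MeV
In joules: 1636.45 MeV × 1.602e-13 J/MeV = 2.6216e-10 J

2.62e-10 J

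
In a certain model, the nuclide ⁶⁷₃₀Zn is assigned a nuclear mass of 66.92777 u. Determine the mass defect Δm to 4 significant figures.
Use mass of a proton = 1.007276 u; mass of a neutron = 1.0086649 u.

Σm = 30·m_p + 37·m_n = 30.218280 + 37.3206013 = 67.5388813 u
The mass defect is 67.5388813 − 66.92777 = 0.6111113 u.

0.6111 u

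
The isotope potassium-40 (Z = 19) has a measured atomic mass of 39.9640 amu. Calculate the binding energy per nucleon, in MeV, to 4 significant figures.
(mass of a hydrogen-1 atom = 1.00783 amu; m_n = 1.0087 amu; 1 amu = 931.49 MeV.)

The nucleus contains 19 protons and 40 − 19 = 21 neutrons.
Σm = 19·m(¹H) + 21·m_n = 19.14877 + 21.1827 = 40.33147 amu
Mass defect Δm = 40.33147 − 39.9640 = 0.36747 amu
E_B = 0.36747 × 931.49 = 342.295 MeV
Dividing by A = 40 gives 8.557 MeV per nucleon.

8.557 MeV/nucleon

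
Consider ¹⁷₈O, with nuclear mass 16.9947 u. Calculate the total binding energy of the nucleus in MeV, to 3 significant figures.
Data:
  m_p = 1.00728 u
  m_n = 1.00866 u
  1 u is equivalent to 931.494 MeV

132 MeV

Σm = 8·m_p + 9·m_n = 8.05824 + 9.07794 = 17.13618 u
The mass defect is 17.13618 − 16.9947 = 0.14148 u.
E_B = 0.14148 × 931.494 = 131.788 MeV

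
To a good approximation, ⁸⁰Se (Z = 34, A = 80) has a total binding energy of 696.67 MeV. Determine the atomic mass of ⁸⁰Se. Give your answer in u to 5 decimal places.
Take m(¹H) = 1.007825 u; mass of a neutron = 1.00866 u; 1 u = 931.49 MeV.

79.91650 u

Mass defect = 696.67 MeV / (931.49 MeV/u) = 0.7479093 u
Constituent mass = 34(1.007825) + 46(1.00866) = 80.664410 u
Atomic mass = 80.664410 − 0.7479093 = 79.9165007 u ≈ 79.91650 u (to 5 decimal places)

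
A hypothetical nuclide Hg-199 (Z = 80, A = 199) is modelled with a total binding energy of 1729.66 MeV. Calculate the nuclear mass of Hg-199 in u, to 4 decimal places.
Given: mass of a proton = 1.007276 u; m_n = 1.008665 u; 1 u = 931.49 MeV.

198.7563 u

Mass defect = 1729.66 MeV / (931.49 MeV/u) = 1.856874 u
Constituent mass = 80(1.007276) + 119(1.008665) = 200.613215 u
Nuclear mass = 200.613215 − 1.856874 = 198.756341 u ≈ 198.7563 u (to 4 decimal places)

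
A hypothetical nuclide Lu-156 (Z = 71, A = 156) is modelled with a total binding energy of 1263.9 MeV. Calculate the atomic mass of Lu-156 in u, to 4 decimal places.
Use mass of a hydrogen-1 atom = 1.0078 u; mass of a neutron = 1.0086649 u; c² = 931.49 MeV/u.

155.9335 u

Mass defect = 1263.9 MeV / (931.49 MeV/u) = 1.356858 u
Constituent mass = 71(1.0078) + 85(1.0086649) = 157.2903165 u
Atomic mass = 157.2903165 − 1.356858 = 155.9334585 u ≈ 155.9335 u (to 4 decimal places)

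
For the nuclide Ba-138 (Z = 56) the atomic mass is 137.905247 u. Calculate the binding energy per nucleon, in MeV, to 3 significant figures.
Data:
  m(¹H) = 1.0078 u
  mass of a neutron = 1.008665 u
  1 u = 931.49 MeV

8.38 MeV/nucleon

The nucleus contains 56 protons and 138 − 56 = 82 neutrons.
Mass of separated nucleons = 56(1.0078) + 82(1.008665) = 56.4368 + 82.710530 = 139.147330 u
The mass defect is 139.147330 − 137.905247 = 1.242083 u.
Binding energy = Δm·c² = 1.242083 × 931.49 MeV/u = 1156.99 MeV
Per nucleon: 1156.99 / 138 = 8.384 MeV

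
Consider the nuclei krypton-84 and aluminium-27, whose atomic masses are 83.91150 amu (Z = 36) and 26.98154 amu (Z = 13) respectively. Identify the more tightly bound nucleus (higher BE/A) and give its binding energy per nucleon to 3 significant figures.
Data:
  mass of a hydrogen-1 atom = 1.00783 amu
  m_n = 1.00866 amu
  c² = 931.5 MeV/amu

krypton-84; 8.72 MeV/nucleon

krypton-84: Σm = 36(1.00783) + 48(1.00866) = 84.69756 amu; Δm = 0.78606 amu; E_B = 732.21 MeV; E_B/A = 8.717 MeV
aluminium-27: Σm = 13(1.00783) + 14(1.00866) = 27.22303 amu; Δm = 0.24149 amu; E_B = 224.95 MeV; E_B/A = 8.331 MeV
krypton-84 has the higher binding energy per nucleon, so it is the more tightly bound nucleus.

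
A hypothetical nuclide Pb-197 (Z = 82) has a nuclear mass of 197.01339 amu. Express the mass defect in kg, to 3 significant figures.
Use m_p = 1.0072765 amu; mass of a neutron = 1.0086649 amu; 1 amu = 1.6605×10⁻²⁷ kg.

2.62e-27 kg

With 82 protons and 115 neutrons (A = 197):
Σm = 82·m_p + 115·m_n = 82.5966730 + 115.9964635 = 198.5931365 amu
Δm = 198.5931365 − 197.01339 = 1.5797465 amu
In SI units: 1.5797465 amu × 1.6605×10⁻²⁷ kg/amu = 2.6232e-27 kg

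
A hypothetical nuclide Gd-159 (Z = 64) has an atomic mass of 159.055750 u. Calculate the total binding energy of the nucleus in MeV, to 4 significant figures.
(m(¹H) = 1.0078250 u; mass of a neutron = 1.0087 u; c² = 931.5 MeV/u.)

1184 MeV

Σm = 64·m(¹H) + 95·m_n = 64.5008000 + 95.8265 = 160.3273000 u
Mass defect Δm = 160.3273000 − 159.055750 = 1.2715500 u
Binding energy = Δm·c² = 1.2715500 × 931.5 MeV/u = 1184.45 MeV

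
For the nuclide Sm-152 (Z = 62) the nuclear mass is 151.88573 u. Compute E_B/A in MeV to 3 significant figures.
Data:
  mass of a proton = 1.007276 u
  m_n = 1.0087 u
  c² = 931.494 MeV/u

Mass of separated nucleons = 62(1.007276) + 90(1.0087) = 62.451112 + 90.7830 = 153.234112 u
Mass defect Δm = 153.234112 − 151.88573 = 1.348382 u
E_B = 1.348382 × 931.494 = 1256.01 MeV
BE/A = 1256.01 MeV / 152 = 8.263 MeV/nucleon

8.26 MeV/nucleon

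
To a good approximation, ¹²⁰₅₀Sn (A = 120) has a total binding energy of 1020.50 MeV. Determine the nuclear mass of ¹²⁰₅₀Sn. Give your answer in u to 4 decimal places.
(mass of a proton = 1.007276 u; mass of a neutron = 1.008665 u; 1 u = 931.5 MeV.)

Mass defect = 1020.50 MeV / (931.5 MeV/u) = 1.095545 u
Constituent mass = 50(1.007276) + 70(1.008665) = 120.970350 u
Nuclear mass = 120.970350 − 1.095545 = 119.874805 u ≈ 119.8748 u (to 4 decimal places)

119.8748 u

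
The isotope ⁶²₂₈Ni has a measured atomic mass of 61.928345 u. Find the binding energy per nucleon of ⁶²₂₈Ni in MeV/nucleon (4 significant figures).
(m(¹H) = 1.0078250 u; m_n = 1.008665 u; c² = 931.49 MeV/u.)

8.795 MeV/nucleon

The nucleus contains 28 protons and 62 − 28 = 34 neutrons.
Total constituent mass: 28 × 1.0078250 + 34 × 1.008665 = 62.5137100 u
Mass defect Δm = 62.5137100 − 61.928345 = 0.5853650 u
E_B = 0.5853650 × 931.49 = 545.262 MeV
Per nucleon: 545.262 / 62 = 8.795 MeV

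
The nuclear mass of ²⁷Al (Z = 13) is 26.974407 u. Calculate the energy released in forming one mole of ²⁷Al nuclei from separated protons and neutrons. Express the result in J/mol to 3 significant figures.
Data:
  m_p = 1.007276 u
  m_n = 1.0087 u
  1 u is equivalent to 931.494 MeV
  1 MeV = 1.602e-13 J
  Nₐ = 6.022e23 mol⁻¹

2.17e+13 J/mol

Total constituent mass: 13 × 1.007276 + 14 × 1.0087 = 27.216388 u
Δm = 27.216388 − 26.974407 = 0.241981 u
Converting to energy: 0.241981 u × 931.494 MeV/u = 225.404 MeV
Per nucleus in joules: 225.404 MeV × 1.602e-13 J/MeV = 3.6110e-11 J
Per mole: 3.6110e-11 J × 6.022e23 mol⁻¹ = 2.1745e+13 J/mol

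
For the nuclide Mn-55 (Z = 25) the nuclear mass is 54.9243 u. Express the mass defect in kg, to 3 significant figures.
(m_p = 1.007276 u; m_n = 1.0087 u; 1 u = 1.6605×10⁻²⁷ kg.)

8.61e-28 kg

Mass of separated nucleons = 25(1.007276) + 30(1.0087) = 25.181900 + 30.2610 = 55.442900 u
Δm = 55.442900 − 54.9243 = 0.518600 u
In SI units: 0.518600 u × 1.6605×10⁻²⁷ kg/u = 8.6114e-28 kg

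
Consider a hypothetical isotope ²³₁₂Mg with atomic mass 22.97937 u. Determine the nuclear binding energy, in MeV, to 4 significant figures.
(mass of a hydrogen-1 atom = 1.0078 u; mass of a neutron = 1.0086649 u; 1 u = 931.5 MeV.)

With 12 protons and 11 neutrons (A = 23):
Mass of separated nucleons = 12(1.0078) + 11(1.0086649) = 12.0936 + 11.0953139 = 23.1889139 u
Δm = 23.1889139 − 22.97937 = 0.2095439 u
Binding energy = Δm·c² = 0.2095439 × 931.5 MeV/u = 195.190 MeV

195.2 MeV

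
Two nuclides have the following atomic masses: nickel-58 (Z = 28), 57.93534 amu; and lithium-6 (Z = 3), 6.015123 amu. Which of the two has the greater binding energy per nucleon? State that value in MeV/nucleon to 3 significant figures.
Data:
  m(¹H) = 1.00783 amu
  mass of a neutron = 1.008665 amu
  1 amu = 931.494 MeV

nickel-58: Σm = 28(1.00783) + 30(1.008665) = 58.479190 amu; Δm = 0.543850 amu; E_B = 506.59 MeV; E_B/A = 8.734 MeV
lithium-6: Σm = 3(1.00783) + 3(1.008665) = 6.049485 amu; Δm = 0.034362 amu; E_B = 32.008 MeV; E_B/A = 5.3347 MeV
nickel-58 has the higher binding energy per nucleon, so it is the more tightly bound nucleus.

nickel-58; 8.73 MeV/nucleon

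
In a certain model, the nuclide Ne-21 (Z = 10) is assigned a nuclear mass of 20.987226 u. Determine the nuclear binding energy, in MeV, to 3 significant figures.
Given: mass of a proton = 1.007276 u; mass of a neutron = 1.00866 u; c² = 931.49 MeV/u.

Mass of separated nucleons = 10(1.007276) + 11(1.00866) = 10.072760 + 11.09526 = 21.168020 u
The mass defect is 21.168020 − 20.987226 = 0.180794 u.
Binding energy = Δm·c² = 0.180794 × 931.49 MeV/u = 168.408 MeV

168 MeV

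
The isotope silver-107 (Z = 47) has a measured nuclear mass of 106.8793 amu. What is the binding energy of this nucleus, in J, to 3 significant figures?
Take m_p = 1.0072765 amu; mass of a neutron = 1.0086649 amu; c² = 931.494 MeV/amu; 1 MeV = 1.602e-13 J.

With 47 protons and 60 neutrons (A = 107):
Σm = 47·m_p + 60·m_n = 47.3419955 + 60.5198940 = 107.8618895 amu
Δm = 107.8618895 − 106.8793 = 0.9825895 amu
Binding energy = Δm·c² = 0.9825895 × 931.494 MeV/amu = 915.276 MeV
In joules: 915.276 MeV × 1.602e-13 J/MeV = 1.4663e-10 J

1.47e-10 J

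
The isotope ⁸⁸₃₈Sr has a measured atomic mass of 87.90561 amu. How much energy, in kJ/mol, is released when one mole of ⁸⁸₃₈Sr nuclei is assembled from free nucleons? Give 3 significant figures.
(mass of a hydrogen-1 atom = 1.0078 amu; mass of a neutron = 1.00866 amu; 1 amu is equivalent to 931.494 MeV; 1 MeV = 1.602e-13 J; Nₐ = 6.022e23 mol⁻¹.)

The nucleus contains 38 protons and 88 − 38 = 50 neutrons.
Σm = 38·m(¹H) + 50·m_n = 38.2964 + 50.43300 = 88.72940 amu
The mass defect is 88.72940 − 87.90561 = 0.82379 amu.
Binding energy = Δm·c² = 0.82379 × 931.494 MeV/amu = 767.355 MeV
Per nucleus in joules: 767.355 MeV × 1.602e-13 J/MeV = 1.2293e-10 J
Per mole: 1.2293e-10 J × 6.022e23 mol⁻¹ = 7.4028e+13 J/mol

7.40e+10 kJ/mol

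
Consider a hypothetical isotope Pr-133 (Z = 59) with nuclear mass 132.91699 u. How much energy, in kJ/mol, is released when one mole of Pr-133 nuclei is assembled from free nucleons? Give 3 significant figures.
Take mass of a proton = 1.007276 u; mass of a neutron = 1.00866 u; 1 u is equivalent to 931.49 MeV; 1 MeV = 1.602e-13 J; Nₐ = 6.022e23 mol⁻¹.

The nucleus contains 59 protons and 133 − 59 = 74 neutrons.
Mass of separated nucleons = 59(1.007276) + 74(1.00866) = 59.429284 + 74.64084 = 134.070124 u
Mass defect Δm = 134.070124 − 132.91699 = 1.153134 u
Binding energy = Δm·c² = 1.153134 × 931.49 MeV/u = 1074.13 MeV
Per nucleus in joules: 1074.13 MeV × 1.602e-13 J/MeV = 1.7208e-10 J
Per mole: 1.7208e-10 J × 6.022e23 mol⁻¹ = 1.0363e+14 J/mol

1.04e+11 kJ/mol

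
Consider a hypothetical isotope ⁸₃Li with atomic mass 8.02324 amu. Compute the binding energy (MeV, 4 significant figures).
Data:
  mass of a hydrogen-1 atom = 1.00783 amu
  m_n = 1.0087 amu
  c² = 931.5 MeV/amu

With 3 protons and 5 neutrons (A = 8):
Mass of separated nucleons = 3(1.00783) + 5(1.0087) = 3.02349 + 5.0435 = 8.06699 amu
The mass defect is 8.06699 − 8.02324 = 0.04375 amu.
E_B = 0.04375 × 931.5 = 40.7531 MeV

40.75 MeV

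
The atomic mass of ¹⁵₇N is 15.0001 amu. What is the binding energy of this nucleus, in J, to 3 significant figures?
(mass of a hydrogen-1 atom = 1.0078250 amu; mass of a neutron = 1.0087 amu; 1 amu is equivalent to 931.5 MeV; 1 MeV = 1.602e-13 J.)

1.85e-11 J

Z = 7, so N = A − Z = 15 − 7 = 8.
Total constituent mass: 7 × 1.0078250 + 8 × 1.0087 = 15.1243750 amu
Δm = 15.1243750 − 15.0001 = 0.1242750 amu
E_B = 0.1242750 × 931.5 = 115.762 MeV
In joules: 115.762 MeV × 1.602e-13 J/MeV = 1.8545e-11 J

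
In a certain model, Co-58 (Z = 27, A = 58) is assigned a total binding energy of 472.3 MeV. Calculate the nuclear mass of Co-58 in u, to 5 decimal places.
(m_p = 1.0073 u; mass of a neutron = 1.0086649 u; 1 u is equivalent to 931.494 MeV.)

Mass defect = 472.3 MeV / (931.494 MeV/u) = 0.5070349 u
Constituent mass = 27(1.0073) + 31(1.0086649) = 58.4657119 u
Nuclear mass = 58.4657119 − 0.5070349 = 57.9586770 u ≈ 57.95868 u (to 5 decimal places)

57.95868 u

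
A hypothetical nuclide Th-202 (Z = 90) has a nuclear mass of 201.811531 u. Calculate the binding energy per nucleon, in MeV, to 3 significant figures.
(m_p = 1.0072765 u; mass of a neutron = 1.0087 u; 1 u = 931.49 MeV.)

Σm = 90·m_p + 112·m_n = 90.6548850 + 112.9744 = 203.6292850 u
Mass defect Δm = 203.6292850 − 201.811531 = 1.8177540 u
Binding energy = Δm·c² = 1.8177540 × 931.49 MeV/u = 1693.22 MeV
BE/A = 1693.22 MeV / 202 = 8.382 MeV/nucleon

8.38 MeV/nucleon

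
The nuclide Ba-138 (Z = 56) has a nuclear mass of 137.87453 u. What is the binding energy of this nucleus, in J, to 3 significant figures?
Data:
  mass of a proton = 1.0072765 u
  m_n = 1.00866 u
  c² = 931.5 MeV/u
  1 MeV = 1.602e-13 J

1.85e-10 J

The nucleus contains 56 protons and 138 − 56 = 82 neutrons.
Total constituent mass: 56 × 1.0072765 + 82 × 1.00866 = 139.1176040 u
The mass defect is 139.1176040 − 137.87453 = 1.2430740 u.
Binding energy = Δm·c² = 1.2430740 × 931.5 MeV/u = 1157.92 MeV
In joules: 1157.92 MeV × 1.602e-13 J/MeV = 1.85499e-10 J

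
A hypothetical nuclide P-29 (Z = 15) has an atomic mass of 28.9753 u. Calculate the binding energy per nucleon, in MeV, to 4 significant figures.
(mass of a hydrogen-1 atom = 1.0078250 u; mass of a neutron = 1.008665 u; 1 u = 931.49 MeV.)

8.460 MeV/nucleon

Mass of separated nucleons = 15(1.0078250) + 14(1.008665) = 15.1173750 + 14.121310 = 29.2386850 u
The mass defect is 29.2386850 − 28.9753 = 0.2633850 u.
Converting to energy: 0.2633850 u × 931.49 MeV/u = 245.340 MeV
BE/A = 245.340 MeV / 29 = 8.460 MeV/nucleon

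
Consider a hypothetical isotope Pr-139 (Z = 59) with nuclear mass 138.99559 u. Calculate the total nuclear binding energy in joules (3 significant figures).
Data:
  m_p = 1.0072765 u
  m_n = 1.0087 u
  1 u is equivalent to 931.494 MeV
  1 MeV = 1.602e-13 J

The nucleus contains 59 protons and 139 − 59 = 80 neutrons.
Mass of separated nucleons = 59(1.0072765) + 80(1.0087) = 59.4293135 + 80.6960 = 140.1253135 u
The mass defect is 140.1253135 − 138.99559 = 1.1297235 u.
E_B = 1.1297235 × 931.494 = 1052.33 MeV
In joules: 1052.33 MeV × 1.602e-13 J/MeV = 1.6858e-10 J

1.69e-10 J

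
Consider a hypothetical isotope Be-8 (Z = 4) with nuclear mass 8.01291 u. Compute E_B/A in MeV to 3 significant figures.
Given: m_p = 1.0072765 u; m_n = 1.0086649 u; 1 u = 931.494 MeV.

Z = 4, so N = A − Z = 8 − 4 = 4.
Mass of separated nucleons = 4(1.0072765) + 4(1.0086649) = 4.0291060 + 4.0346596 = 8.0637656 u
The mass defect is 8.0637656 − 8.01291 = 0.0508556 u.
E_B = 0.0508556 × 931.494 = 47.3717 MeV
Per nucleon: 47.3717 / 8 = 5.921 MeV

5.92 MeV/nucleon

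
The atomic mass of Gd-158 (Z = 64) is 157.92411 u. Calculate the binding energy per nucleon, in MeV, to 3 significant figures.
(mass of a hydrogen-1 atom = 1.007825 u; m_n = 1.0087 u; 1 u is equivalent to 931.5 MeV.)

Σm = 64·m(¹H) + 94·m_n = 64.500800 + 94.8178 = 159.318600 u
Δm = 159.318600 − 157.92411 = 1.394490 u
Binding energy = Δm·c² = 1.394490 × 931.5 MeV/u = 1298.97 MeV
Per nucleon: 1298.97 / 158 = 8.221 MeV

8.22 MeV/nucleon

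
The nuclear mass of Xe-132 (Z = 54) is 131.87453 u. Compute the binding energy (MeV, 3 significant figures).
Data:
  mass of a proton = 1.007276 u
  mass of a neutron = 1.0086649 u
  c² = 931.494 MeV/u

1110 MeV

Mass of separated nucleons = 54(1.007276) + 78(1.0086649) = 54.392904 + 78.6758622 = 133.0687662 u
The mass defect is 133.0687662 − 131.87453 = 1.1942362 u.
Binding energy = Δm·c² = 1.1942362 × 931.494 MeV/u = 1112.42 MeV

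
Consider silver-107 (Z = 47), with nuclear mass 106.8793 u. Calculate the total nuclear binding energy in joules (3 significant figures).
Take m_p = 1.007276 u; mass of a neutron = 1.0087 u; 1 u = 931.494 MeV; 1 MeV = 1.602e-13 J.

With 47 protons and 60 neutrons (A = 107):
Σm = 47·m_p + 60·m_n = 47.341972 + 60.5220 = 107.863972 u
Δm = 107.863972 − 106.8793 = 0.984672 u
Binding energy = Δm·c² = 0.984672 × 931.494 MeV/u = 917.216 MeV
In joules: 917.216 MeV × 1.602e-13 J/MeV = 1.4694e-10 J

1.47e-10 J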